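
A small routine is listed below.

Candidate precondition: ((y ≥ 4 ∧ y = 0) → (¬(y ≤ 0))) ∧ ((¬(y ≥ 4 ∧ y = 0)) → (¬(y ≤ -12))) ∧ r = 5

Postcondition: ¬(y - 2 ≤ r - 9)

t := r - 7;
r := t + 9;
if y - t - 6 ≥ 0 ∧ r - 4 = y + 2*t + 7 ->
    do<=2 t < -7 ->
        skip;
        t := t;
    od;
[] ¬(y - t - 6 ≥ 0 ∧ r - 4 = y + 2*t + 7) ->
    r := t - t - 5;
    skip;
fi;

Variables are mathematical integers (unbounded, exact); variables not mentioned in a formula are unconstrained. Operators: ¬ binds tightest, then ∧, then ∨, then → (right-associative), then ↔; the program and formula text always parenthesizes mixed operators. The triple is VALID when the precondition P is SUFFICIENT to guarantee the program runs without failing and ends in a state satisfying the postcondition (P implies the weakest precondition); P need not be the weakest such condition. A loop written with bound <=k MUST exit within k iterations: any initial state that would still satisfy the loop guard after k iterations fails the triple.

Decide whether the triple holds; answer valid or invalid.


Working backward. After the program, the postcondition ¬(y - 2 ≤ r - 9) must hold; in canonical form it is ¬(y ≤ r - 7).
Then branch requires (t < -7 → ((t < -7 → ((¬(t < -7)) ∧ (¬(y ≤ r - 7)))) ∧ ((¬(t < -7)) → (¬(y ≤ r - 7))))) ∧ ((¬(t < -7)) → (¬(y ≤ r - 7))); else branch requires ¬(y ≤ -12).
Before the if: ((y ≥ t + 6 ∧ r = 2*t + y + 11) → ((t < -7 → ((t < -7 → ((¬(t < -7)) ∧ (¬(y ≤ r - 7)))) ∧ ((¬(t < -7)) → (¬(y ≤ r - 7))))) ∧ ((¬(t < -7)) → (¬(y ≤ r - 7))))) ∧ ((¬(y ≥ t + 6 ∧ r = 2*t + y + 11)) → (¬(y ≤ -12)))
Before r := t + 9: ((y ≥ t + 6 ∧ t + y = -2) → ((t < -7 → ((t < -7 → ((¬(t < -7)) ∧ (¬(y ≤ t + 2)))) ∧ ((¬(t < -7)) → (¬(y ≤ t + 2))))) ∧ ((¬(t < -7)) → (¬(y ≤ t + 2))))) ∧ ((¬(y ≥ t + 6 ∧ t + y = -2)) → (¬(y ≤ -12)))
Before t := r - 7: ((y ≥ r - 1 ∧ r + y = 5) → ((r < 0 → ((r < 0 → ((¬(r < 0)) ∧ (¬(y ≤ r - 5)))) ∧ ((¬(r < 0)) → (¬(y ≤ r - 5))))) ∧ ((¬(r < 0)) → (¬(y ≤ r - 5))))) ∧ ((¬(y ≥ r - 1 ∧ r + y = 5)) → (¬(y ≤ -12)))
The weakest precondition is ((y ≥ r - 1 ∧ r + y = 5) → ((r < 0 → ((r < 0 → ((¬(r < 0)) ∧ (¬(y ≤ r - 5)))) ∧ ((¬(r < 0)) → (¬(y ≤ r - 5))))) ∧ ((¬(r < 0)) → (¬(y ≤ r - 5))))) ∧ ((¬(y ≥ r - 1 ∧ r + y = 5)) → (¬(y ≤ -12))).
Check whether ((y ≥ 4 ∧ y = 0) → (¬(y ≤ 0))) ∧ ((¬(y ≥ 4 ∧ y = 0)) → (¬(y ≤ -12))) ∧ r = 5 implies it.
Every state satisfying the precondition satisfies the weakest precondition: the implication holds.
Answer: valid


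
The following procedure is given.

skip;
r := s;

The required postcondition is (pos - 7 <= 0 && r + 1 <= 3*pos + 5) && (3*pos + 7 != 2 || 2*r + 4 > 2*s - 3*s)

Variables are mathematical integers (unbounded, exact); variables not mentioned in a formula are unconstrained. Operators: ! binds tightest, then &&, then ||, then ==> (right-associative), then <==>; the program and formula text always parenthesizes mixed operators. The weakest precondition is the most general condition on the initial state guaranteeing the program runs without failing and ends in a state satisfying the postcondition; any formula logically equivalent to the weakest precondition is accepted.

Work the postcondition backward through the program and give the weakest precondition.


Working backward. After the program, the postcondition (pos - 7 <= 0 && r + 1 <= 3*pos + 5) && (3*pos + 7 != 2 || 2*r + 4 > 2*s - 3*s) must hold; in canonical form it is pos <= 7 && r <= 3*pos + 4 && (3*pos != -5 || 2*r + s > -4).
Before r := s: pos <= 7 && s <= 3*pos + 4 && (3*pos != -5 || 3*s > -4)
Before skip: pos <= 7 && s <= 3*pos + 4 && (3*pos != -5 || 3*s > -4)
Answer: WP = pos <= 7 && s <= 3*pos + 4 && (3*pos != -5 || 3*s > -4)


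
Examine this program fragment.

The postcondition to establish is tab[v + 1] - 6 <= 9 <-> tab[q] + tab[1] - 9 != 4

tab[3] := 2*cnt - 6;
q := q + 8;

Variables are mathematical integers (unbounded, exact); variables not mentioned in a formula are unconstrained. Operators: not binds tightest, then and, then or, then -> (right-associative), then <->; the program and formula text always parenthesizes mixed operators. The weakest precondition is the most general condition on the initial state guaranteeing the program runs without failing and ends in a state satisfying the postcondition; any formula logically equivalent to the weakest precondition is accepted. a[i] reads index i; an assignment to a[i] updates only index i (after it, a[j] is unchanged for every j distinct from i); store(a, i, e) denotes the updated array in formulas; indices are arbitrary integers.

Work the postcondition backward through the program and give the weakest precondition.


Working backward. After the program, the postcondition tab[v + 1] - 6 <= 9 <-> tab[q] + tab[1] - 9 != 4 must hold; in canonical form it is tab[v + 1] <= 15 <-> tab[1] + tab[q] != 13.
Before q := q + 8: tab[v + 1] <= 15 <-> tab[q + 8] + tab[1] != 13
Before tab[3] := 2*cnt - 6: store(tab, 3, 2*cnt - 6)[v + 1] <= 15 <-> tab[1] + store(tab, 3, 2*cnt - 6)[q + 8] != 13
Answer: WP = store(tab, 3, 2*cnt - 6)[v + 1] <= 15 <-> tab[1] + store(tab, 3, 2*cnt - 6)[q + 8] != 13


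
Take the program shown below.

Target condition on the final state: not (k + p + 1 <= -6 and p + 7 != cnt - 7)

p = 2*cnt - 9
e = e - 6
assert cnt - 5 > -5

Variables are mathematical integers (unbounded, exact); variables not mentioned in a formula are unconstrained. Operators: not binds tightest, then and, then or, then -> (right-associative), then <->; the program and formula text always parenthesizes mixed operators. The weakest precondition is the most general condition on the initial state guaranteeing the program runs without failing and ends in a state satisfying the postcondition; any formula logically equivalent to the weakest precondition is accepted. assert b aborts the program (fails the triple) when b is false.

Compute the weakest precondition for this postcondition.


Working backward. After the program, the postcondition not (k + p + 1 <= -6 and p + 7 != cnt - 7) must hold; in canonical form it is not (k + p <= -7 and p != cnt - 14).
Before assert cnt - 5 > -5: cnt > 0 and (not (k + p <= -7 and p != cnt - 14))
Before e := e - 6: cnt > 0 and (not (k + p <= -7 and p != cnt - 14))
Before p := 2*cnt - 9: cnt > 0 and (not (2*cnt + k <= 2 and cnt != -5))
Answer: WP = cnt > 0 and (not (2*cnt + k <= 2 and cnt != -5))


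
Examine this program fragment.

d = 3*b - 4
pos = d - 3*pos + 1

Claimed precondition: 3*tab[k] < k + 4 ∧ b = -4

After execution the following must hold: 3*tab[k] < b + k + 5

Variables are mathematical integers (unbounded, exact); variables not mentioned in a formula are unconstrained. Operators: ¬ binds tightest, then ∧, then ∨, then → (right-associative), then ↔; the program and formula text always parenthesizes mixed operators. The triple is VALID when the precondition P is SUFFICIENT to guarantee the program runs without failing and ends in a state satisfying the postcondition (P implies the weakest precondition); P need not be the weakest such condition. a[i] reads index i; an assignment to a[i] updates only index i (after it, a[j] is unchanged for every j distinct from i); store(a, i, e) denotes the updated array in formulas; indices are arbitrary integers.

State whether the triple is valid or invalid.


Working backward. After the program, 3*tab[k] < b + k + 5 must hold.
Before pos := d - 3*pos + 1: 3*tab[k] < b + k + 5
Before d := 3*b - 4: 3*tab[k] < b + k + 5
The weakest precondition is 3*tab[k] < b + k + 5.
Check whether 3*tab[k] < k + 4 ∧ b = -4 implies it.
Countermodel: at the initial state b = -4, k = 2, tab = {[2] = 1, elsewhere 1}, the precondition holds but the weakest precondition fails.
Answer: invalid


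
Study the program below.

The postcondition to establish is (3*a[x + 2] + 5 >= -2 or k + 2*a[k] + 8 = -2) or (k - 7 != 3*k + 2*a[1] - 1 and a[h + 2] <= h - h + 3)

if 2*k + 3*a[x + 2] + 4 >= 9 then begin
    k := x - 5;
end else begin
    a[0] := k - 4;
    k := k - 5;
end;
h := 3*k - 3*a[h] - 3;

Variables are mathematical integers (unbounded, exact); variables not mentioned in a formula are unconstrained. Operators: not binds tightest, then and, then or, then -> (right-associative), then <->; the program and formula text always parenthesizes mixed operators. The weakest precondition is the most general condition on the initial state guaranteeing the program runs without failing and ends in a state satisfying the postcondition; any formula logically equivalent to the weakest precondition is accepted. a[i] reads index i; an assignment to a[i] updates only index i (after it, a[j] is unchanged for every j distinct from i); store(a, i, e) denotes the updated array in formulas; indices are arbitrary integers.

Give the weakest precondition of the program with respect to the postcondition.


Working backward. After the program, the postcondition (3*a[x + 2] + 5 >= -2 or k + 2*a[k] + 8 = -2) or (k - 7 != 3*k + 2*a[1] - 1 and a[h + 2] <= h - h + 3) must hold; in canonical form it is 3*a[x + 2] >= -7 or 2*a[k] + k = -10 or (2*a[1] + 2*k != -6 and a[h + 2] <= 3).
Before h := 3*k - 3*a[h] - 3: 3*a[x + 2] >= -7 or 2*a[k] + k = -10 or (2*a[1] + 2*k != -6 and a[-3*a[h] + 3*k - 1] <= 3)
Then branch requires 3*a[x + 2] >= -7 or 2*a[x - 5] + x = -5 or (2*a[1] + 2*x != 4 and a[-3*a[h] + 3*x - 16] <= 3); else branch requires 3*store(a, 0, k - 4)[x + 2] >= -7 or 2*store(a, 0, k - 4)[k - 5] + k = -5 or (2*a[1] + 2*k != 4 and store(a, 0, k - 4)[-3*store(a, 0, k - 4)[h] + 3*k - 16] <= 3).
Before the if: (3*a[x + 2] + 2*k >= 5 -> (3*a[x + 2] >= -7 or 2*a[x - 5] + x = -5 or (2*a[1] + 2*x != 4 and a[-3*a[h] + 3*x - 16] <= 3))) and ((not (3*a[x + 2] + 2*k >= 5)) -> (3*store(a, 0, k - 4)[x + 2] >= -7 or 2*store(a, 0, k - 4)[k - 5] + k = -5 or (2*a[1] + 2*k != 4 and store(a, 0, k - 4)[-3*store(a, 0, k - 4)[h] + 3*k - 16] <= 3)))
Answer: WP = (3*a[x + 2] + 2*k >= 5 -> (3*a[x + 2] >= -7 or 2*a[x - 5] + x = -5 or (2*a[1] + 2*x != 4 and a[-3*a[h] + 3*x - 16] <= 3))) and ((not (3*a[x + 2] + 2*k >= 5)) -> (3*store(a, 0, k - 4)[x + 2] >= -7 or 2*store(a, 0, k - 4)[k - 5] + k = -5 or (2*a[1] + 2*k != 4 and store(a, 0, k - 4)[-3*store(a, 0, k - 4)[h] + 3*k - 16] <= 3)))


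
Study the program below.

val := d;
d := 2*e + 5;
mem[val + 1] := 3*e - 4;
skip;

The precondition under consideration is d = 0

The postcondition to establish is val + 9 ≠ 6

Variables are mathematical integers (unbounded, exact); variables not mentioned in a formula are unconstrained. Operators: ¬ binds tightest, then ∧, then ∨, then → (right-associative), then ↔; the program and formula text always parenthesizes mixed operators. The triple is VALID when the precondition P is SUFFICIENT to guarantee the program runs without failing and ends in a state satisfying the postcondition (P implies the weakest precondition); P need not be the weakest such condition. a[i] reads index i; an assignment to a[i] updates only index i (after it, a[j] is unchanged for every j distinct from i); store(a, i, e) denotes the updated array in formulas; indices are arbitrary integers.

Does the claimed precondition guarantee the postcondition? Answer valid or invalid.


Working backward. After the program, the postcondition val + 9 ≠ 6 must hold; in canonical form it is val ≠ -3.
Before skip: val ≠ -3
Before mem[val + 1] := 3*e - 4: val ≠ -3
Before d := 2*e + 5: val ≠ -3
Before val := d: d ≠ -3
The weakest precondition is d ≠ -3.
Check whether d = 0 implies it.
Every state satisfying the precondition satisfies the weakest precondition: the implication holds.
Answer: valid


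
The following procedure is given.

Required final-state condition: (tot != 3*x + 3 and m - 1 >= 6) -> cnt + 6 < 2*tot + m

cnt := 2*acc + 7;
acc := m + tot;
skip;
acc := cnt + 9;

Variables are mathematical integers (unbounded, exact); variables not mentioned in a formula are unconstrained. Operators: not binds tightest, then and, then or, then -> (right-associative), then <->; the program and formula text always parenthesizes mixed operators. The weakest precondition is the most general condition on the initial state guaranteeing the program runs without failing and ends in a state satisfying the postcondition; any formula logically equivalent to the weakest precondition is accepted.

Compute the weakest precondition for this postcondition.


Working backward. After the program, the postcondition (tot != 3*x + 3 and m - 1 >= 6) -> cnt + 6 < 2*tot + m must hold; in canonical form it is (tot != 3*x + 3 and m >= 7) -> cnt < m + 2*tot - 6.
Before acc := cnt + 9: (tot != 3*x + 3 and m >= 7) -> cnt < m + 2*tot - 6
Before skip: (tot != 3*x + 3 and m >= 7) -> cnt < m + 2*tot - 6
Before acc := m + tot: (tot != 3*x + 3 and m >= 7) -> cnt < m + 2*tot - 6
Before cnt := 2*acc + 7: (tot != 3*x + 3 and m >= 7) -> 2*acc < m + 2*tot - 13
Answer: WP = (tot != 3*x + 3 and m >= 7) -> 2*acc < m + 2*tot - 13


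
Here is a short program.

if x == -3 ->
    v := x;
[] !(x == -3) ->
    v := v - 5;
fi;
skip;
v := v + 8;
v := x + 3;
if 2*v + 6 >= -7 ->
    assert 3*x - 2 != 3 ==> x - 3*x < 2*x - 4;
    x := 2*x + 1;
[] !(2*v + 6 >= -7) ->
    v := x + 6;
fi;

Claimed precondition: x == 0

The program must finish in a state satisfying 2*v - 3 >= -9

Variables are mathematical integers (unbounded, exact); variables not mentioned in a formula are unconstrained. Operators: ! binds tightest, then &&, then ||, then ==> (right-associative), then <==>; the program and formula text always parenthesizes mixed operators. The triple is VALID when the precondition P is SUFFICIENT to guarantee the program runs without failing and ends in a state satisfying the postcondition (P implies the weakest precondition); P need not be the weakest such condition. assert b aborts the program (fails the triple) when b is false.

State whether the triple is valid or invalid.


Working backward. After the program, the postcondition 2*v - 3 >= -9 must hold; in canonical form it is 2*v >= -6.
Then branch requires (3*x != 5 ==> 4*x > 4) && 2*v >= -6; else branch requires 2*x >= -18.
Before the if: (2*v >= -13 ==> ((3*x != 5 ==> 4*x > 4) && 2*v >= -6)) && ((!(2*v >= -13)) ==> 2*x >= -18)
Before v := x + 3: (2*x >= -19 ==> ((3*x != 5 ==> 4*x > 4) && 2*x >= -12)) && ((!(2*x >= -19)) ==> 2*x >= -18)
Before v := v + 8: (2*x >= -19 ==> ((3*x != 5 ==> 4*x > 4) && 2*x >= -12)) && ((!(2*x >= -19)) ==> 2*x >= -18)
Before skip: (2*x >= -19 ==> ((3*x != 5 ==> 4*x > 4) && 2*x >= -12)) && ((!(2*x >= -19)) ==> 2*x >= -18)
Then branch requires (2*x >= -19 ==> ((3*x != 5 ==> 4*x > 4) && 2*x >= -12)) && ((!(2*x >= -19)) ==> 2*x >= -18); else branch requires (2*x >= -19 ==> ((3*x != 5 ==> 4*x > 4) && 2*x >= -12)) && ((!(2*x >= -19)) ==> 2*x >= -18).
Before the if: (x == -3 ==> ((2*x >= -19 ==> ((3*x != 5 ==> 4*x > 4) && 2*x >= -12)) && ((!(2*x >= -19)) ==> 2*x >= -18))) && ((!(x == -3)) ==> ((2*x >= -19 ==> ((3*x != 5 ==> 4*x > 4) && 2*x >= -12)) && ((!(2*x >= -19)) ==> 2*x >= -18)))
The weakest precondition is (x == -3 ==> ((2*x >= -19 ==> ((3*x != 5 ==> 4*x > 4) && 2*x >= -12)) && ((!(2*x >= -19)) ==> 2*x >= -18))) && ((!(x == -3)) ==> ((2*x >= -19 ==> ((3*x != 5 ==> 4*x > 4) && 2*x >= -12)) && ((!(2*x >= -19)) ==> 2*x >= -18))).
Check whether x == 0 implies it.
Countermodel: at the initial state x = 0, the precondition holds but the weakest precondition fails.
Answer: invalid


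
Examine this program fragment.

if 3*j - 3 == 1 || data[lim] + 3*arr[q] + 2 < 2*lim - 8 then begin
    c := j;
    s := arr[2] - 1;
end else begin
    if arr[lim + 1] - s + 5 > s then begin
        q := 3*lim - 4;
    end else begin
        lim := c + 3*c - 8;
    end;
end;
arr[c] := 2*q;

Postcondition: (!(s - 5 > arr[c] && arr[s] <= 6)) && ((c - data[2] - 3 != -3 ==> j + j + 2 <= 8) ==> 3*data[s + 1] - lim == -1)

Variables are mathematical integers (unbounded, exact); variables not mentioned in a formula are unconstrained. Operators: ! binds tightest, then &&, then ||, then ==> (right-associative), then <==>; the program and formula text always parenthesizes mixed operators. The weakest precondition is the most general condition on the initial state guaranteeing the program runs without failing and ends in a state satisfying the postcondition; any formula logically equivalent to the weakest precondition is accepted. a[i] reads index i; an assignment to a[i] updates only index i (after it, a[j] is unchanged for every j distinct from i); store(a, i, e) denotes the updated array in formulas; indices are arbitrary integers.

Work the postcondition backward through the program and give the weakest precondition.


Working backward. After the program, the postcondition (!(s - 5 > arr[c] && arr[s] <= 6)) && ((c - data[2] - 3 != -3 ==> j + j + 2 <= 8) ==> 3*data[s + 1] - lim == -1) must hold; in canonical form it is (!(s > arr[c] + 5 && arr[s] <= 6)) && ((c != data[2] ==> 2*j <= 6) ==> 3*data[s + 1] == lim - 1).
Before arr[c] := 2*q: (!(s > store(arr, c, 2*q)[c] + 5 && store(arr, c, 2*q)[s] <= 6)) && ((c != data[2] ==> 2*j <= 6) ==> 3*data[s + 1] == lim - 1)
Then branch requires (!(arr[2] > store(arr, j, 2*q)[j] + 6 && store(arr, j, 2*q)[arr[2] - 1] <= 6)) && ((j != data[2] ==> 2*j <= 6) ==> 3*data[arr[2]] == lim - 1); else branch requires (arr[lim + 1] > 2*s - 5 ==> ((!(s > store(arr, c, 6*lim - 8)[c] + 5 && store(arr, c, 6*lim - 8)[s] <= 6)) && ((c != data[2] ==> 2*j <= 6) ==> 3*data[s + 1] == lim - 1))) && ((!(arr[lim + 1] > 2*s - 5)) ==> ((!(s > store(arr, c, 2*q)[c] + 5 && store(arr, c, 2*q)[s] <= 6)) && ((c != data[2] ==> 2*j <= 6) ==> 3*data[s + 1] == 4*c - 9))).
Before the if: ((3*j == 4 || 3*arr[q] + data[lim] < 2*lim - 10) ==> ((!(arr[2] > store(arr, j, 2*q)[j] + 6 && store(arr, j, 2*q)[arr[2] - 1] <= 6)) && ((j != data[2] ==> 2*j <= 6) ==> 3*data[arr[2]] == lim - 1))) && ((!(3*j == 4 || 3*arr[q] + data[lim] < 2*lim - 10)) ==> ((arr[lim + 1] > 2*s - 5 ==> ((!(s > store(arr, c, 6*lim - 8)[c] + 5 && store(arr, c, 6*lim - 8)[s] <= 6)) && ((c != data[2] ==> 2*j <= 6) ==> 3*data[s + 1] == lim - 1))) && ((!(arr[lim + 1] > 2*s - 5)) ==> ((!(s > store(arr, c, 2*q)[c] + 5 && store(arr, c, 2*q)[s] <= 6)) && ((c != data[2] ==> 2*j <= 6) ==> 3*data[s + 1] == 4*c - 9)))))
Answer: WP = ((3*j == 4 || 3*arr[q] + data[lim] < 2*lim - 10) ==> ((!(arr[2] > store(arr, j, 2*q)[j] + 6 && store(arr, j, 2*q)[arr[2] - 1] <= 6)) && ((j != data[2] ==> 2*j <= 6) ==> 3*data[arr[2]] == lim - 1))) && ((!(3*j == 4 || 3*arr[q] + data[lim] < 2*lim - 10)) ==> ((arr[lim + 1] > 2*s - 5 ==> ((!(s > store(arr, c, 6*lim - 8)[c] + 5 && store(arr, c, 6*lim - 8)[s] <= 6)) && ((c != data[2] ==> 2*j <= 6) ==> 3*data[s + 1] == lim - 1))) && ((!(arr[lim + 1] > 2*s - 5)) ==> ((!(s > store(arr, c, 2*q)[c] + 5 && store(arr, c, 2*q)[s] <= 6)) && ((c != data[2] ==> 2*j <= 6) ==> 3*data[s + 1] == 4*c - 9)))))


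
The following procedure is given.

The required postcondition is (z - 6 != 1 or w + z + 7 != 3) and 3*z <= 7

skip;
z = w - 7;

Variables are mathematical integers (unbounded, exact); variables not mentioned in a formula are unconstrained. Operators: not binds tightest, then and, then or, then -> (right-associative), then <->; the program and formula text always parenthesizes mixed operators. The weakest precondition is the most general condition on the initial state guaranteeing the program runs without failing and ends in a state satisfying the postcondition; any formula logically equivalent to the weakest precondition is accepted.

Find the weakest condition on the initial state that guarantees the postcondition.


Working backward. After the program, the postcondition (z - 6 != 1 or w + z + 7 != 3) and 3*z <= 7 must hold; in canonical form it is (z != 7 or w + z != -4) and 3*z <= 7.
Before z := w - 7: (w != 14 or 2*w != 3) and 3*w <= 28
Before skip: (w != 14 or 2*w != 3) and 3*w <= 28
Answer: WP = (w != 14 or 2*w != 3) and 3*w <= 28


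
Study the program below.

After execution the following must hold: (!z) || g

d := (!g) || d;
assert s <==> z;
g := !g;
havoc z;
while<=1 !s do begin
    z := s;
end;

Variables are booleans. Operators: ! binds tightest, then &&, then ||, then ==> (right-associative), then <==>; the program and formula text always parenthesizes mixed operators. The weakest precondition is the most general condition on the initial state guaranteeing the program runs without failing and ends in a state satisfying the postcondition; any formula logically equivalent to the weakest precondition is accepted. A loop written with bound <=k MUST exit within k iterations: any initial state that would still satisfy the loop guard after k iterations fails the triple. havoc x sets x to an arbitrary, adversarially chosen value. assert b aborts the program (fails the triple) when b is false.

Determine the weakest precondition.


Working backward. After the program, (!z) || g must hold.
Before the loop (bound <=1), unroll the exhaustion recursion (WP_0 = exit-now case; WP_j = one more guarded iteration, up to j = 1):
  WP_0: s && ((!z) || g)
  WP_1: ((!s) ==> (s && ((!s) || g))) && (s ==> ((!z) || g))
So before the loop: ((!s) ==> (s && ((!s) || g))) && (s ==> ((!z) || g))
Before havoc z: ((!s) ==> (s && ((!s) || g))) && (s ==> g)
Before g := !g: ((!s) ==> (s && ((!s) || (!g)))) && (s ==> (!g))
Before assert s <==> z: (s <==> z) && ((!s) ==> (s && ((!s) || (!g)))) && (s ==> (!g))
Before d := (!g) || d: (s <==> z) && ((!s) ==> (s && ((!s) || (!g)))) && (s ==> (!g))
Answer: WP = (s <==> z) && ((!s) ==> (s && ((!s) || (!g)))) && (s ==> (!g))


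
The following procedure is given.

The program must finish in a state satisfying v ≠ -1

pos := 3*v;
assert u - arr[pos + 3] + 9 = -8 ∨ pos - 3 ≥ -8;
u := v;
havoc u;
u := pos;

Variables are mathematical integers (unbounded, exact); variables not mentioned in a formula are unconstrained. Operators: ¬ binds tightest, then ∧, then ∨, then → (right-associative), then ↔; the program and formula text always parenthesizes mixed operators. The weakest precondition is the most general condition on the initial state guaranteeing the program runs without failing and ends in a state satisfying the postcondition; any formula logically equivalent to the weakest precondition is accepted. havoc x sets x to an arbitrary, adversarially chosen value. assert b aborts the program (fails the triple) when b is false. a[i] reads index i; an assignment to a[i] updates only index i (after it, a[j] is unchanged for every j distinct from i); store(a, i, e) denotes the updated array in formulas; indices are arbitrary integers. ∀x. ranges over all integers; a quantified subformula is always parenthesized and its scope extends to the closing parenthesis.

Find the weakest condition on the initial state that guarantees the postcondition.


Working backward. After the program, v ≠ -1 must hold.
Before u := pos: v ≠ -1
Before havoc u: v ≠ -1
Before u := v: v ≠ -1
Before assert u - arr[pos + 3] + 9 = -8 ∨ pos - 3 ≥ -8: (u = arr[pos + 3] - 17 ∨ pos ≥ -5) ∧ v ≠ -1
Before pos := 3*v: (u = arr[3*v + 3] - 17 ∨ 3*v ≥ -5) ∧ v ≠ -1
Answer: WP = (u = arr[3*v + 3] - 17 ∨ 3*v ≥ -5) ∧ v ≠ -1


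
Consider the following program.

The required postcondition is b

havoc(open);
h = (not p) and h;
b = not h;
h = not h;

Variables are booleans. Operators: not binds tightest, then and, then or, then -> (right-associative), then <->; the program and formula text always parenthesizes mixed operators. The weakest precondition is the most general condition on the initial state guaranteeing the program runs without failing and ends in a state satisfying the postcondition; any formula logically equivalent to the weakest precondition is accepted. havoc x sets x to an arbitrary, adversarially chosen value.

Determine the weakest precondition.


Working backward. After the program, b must hold.
Before h := not h: b
Before b := not h: not h
Before h := (not p) and h: not ((not p) and h)
Before havoc open: not ((not p) and h)
Answer: WP = not ((not p) and h)


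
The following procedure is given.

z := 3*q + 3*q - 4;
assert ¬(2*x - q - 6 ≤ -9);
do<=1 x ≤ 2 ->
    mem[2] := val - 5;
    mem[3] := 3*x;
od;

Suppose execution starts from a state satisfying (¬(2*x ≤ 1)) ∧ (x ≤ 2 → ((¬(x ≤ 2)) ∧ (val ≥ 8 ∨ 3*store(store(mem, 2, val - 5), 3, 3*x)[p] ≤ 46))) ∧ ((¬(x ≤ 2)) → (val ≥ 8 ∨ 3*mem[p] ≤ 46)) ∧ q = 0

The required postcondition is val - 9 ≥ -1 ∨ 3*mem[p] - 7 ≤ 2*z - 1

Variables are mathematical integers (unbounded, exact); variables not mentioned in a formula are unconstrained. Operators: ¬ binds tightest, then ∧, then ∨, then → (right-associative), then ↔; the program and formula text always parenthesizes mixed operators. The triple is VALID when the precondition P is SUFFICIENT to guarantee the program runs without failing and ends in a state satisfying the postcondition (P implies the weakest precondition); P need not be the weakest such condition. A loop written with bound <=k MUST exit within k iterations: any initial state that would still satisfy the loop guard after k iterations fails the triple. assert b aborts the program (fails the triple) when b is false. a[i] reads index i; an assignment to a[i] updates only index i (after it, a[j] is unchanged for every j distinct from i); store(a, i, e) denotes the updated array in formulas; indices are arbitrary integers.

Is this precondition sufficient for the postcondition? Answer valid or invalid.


Working backward. After the program, the postcondition val - 9 ≥ -1 ∨ 3*mem[p] - 7 ≤ 2*z - 1 must hold; in canonical form it is val ≥ 8 ∨ 3*mem[p] ≤ 2*z + 6.
Before the loop (bound <=1), unroll the exhaustion recursion (WP_0 = exit-now case; WP_j = one more guarded iteration, up to j = 1):
  WP_0: (¬(x ≤ 2)) ∧ (val ≥ 8 ∨ 3*mem[p] ≤ 2*z + 6)
  WP_1: (x ≤ 2 → ((¬(x ≤ 2)) ∧ (val ≥ 8 ∨ 3*store(store(mem, 2, val - 5), 3, 3*x)[p] ≤ 2*z + 6))) ∧ ((¬(x ≤ 2)) → (val ≥ 8 ∨ 3*mem[p] ≤ 2*z + 6))
So before the loop: (x ≤ 2 → ((¬(x ≤ 2)) ∧ (val ≥ 8 ∨ 3*store(store(mem, 2, val - 5), 3, 3*x)[p] ≤ 2*z + 6))) ∧ ((¬(x ≤ 2)) → (val ≥ 8 ∨ 3*mem[p] ≤ 2*z + 6))
Before assert ¬(2*x - q - 6 ≤ -9): (¬(2*x ≤ q - 3)) ∧ (x ≤ 2 → ((¬(x ≤ 2)) ∧ (val ≥ 8 ∨ 3*store(store(mem, 2, val - 5), 3, 3*x)[p] ≤ 2*z + 6))) ∧ ((¬(x ≤ 2)) → (val ≥ 8 ∨ 3*mem[p] ≤ 2*z + 6))
Before z := 3*q + 3*q - 4: (¬(2*x ≤ q - 3)) ∧ (x ≤ 2 → ((¬(x ≤ 2)) ∧ (val ≥ 8 ∨ 3*store(store(mem, 2, val - 5), 3, 3*x)[p] ≤ 12*q - 2))) ∧ ((¬(x ≤ 2)) → (val ≥ 8 ∨ 3*mem[p] ≤ 12*q - 2))
The weakest precondition is (¬(2*x ≤ q - 3)) ∧ (x ≤ 2 → ((¬(x ≤ 2)) ∧ (val ≥ 8 ∨ 3*store(store(mem, 2, val - 5), 3, 3*x)[p] ≤ 12*q - 2))) ∧ ((¬(x ≤ 2)) → (val ≥ 8 ∨ 3*mem[p] ≤ 12*q - 2)).
Check whether (¬(2*x ≤ 1)) ∧ (x ≤ 2 → ((¬(x ≤ 2)) ∧ (val ≥ 8 ∨ 3*store(store(mem, 2, val - 5), 3, 3*x)[p] ≤ 46))) ∧ ((¬(x ≤ 2)) → (val ≥ 8 ∨ 3*mem[p] ≤ 46)) ∧ q = 0 implies it.
Countermodel: at the initial state mem = {[0] = 0, [2] = 0, [3] = 0, elsewhere 0}, p = 0, q = 0, val = 7, x = 3, the precondition holds but the weakest precondition fails.
Answer: invalid


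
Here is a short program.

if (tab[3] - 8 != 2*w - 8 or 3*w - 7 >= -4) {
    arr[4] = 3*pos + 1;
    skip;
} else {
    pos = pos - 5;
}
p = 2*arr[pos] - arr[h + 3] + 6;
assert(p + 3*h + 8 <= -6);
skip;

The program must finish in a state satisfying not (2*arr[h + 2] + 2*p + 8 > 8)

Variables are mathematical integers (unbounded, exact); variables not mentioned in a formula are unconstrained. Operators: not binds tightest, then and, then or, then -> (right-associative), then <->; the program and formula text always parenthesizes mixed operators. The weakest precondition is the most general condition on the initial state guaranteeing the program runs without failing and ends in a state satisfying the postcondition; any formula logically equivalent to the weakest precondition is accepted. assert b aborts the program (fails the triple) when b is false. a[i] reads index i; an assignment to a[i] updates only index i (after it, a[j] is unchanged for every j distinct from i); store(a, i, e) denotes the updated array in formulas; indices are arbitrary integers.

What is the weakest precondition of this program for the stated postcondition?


Working backward. After the program, the postcondition not (2*arr[h + 2] + 2*p + 8 > 8) must hold; in canonical form it is not (2*arr[h + 2] + 2*p > 0).
Before skip: not (2*arr[h + 2] + 2*p > 0)
Before assert p + 3*h + 8 <= -6: 3*h + p <= -14 and (not (2*arr[h + 2] + 2*p > 0))
Before p := 2*arr[pos] - arr[h + 3] + 6: 2*arr[pos] + 3*h <= arr[h + 3] - 20 and (not (2*arr[h + 2] + 4*arr[pos] > 2*arr[h + 3] - 12))
Then branch requires 2*store(arr, 4, 3*pos + 1)[pos] + 3*h <= store(arr, 4, 3*pos + 1)[h + 3] - 20 and (not (2*store(arr, 4, 3*pos + 1)[h + 2] + 4*store(arr, 4, 3*pos + 1)[pos] > 2*store(arr, 4, 3*pos + 1)[h + 3] - 12)); else branch requires 2*arr[pos - 5] + 3*h <= arr[h + 3] - 20 and (not (2*arr[h + 2] + 4*arr[pos - 5] > 2*arr[h + 3] - 12)).
Before the if: ((tab[3] != 2*w or 3*w >= 3) -> (2*store(arr, 4, 3*pos + 1)[pos] + 3*h <= store(arr, 4, 3*pos + 1)[h + 3] - 20 and (not (2*store(arr, 4, 3*pos + 1)[h + 2] + 4*store(arr, 4, 3*pos + 1)[pos] > 2*store(arr, 4, 3*pos + 1)[h + 3] - 12)))) and ((not (tab[3] != 2*w or 3*w >= 3)) -> (2*arr[pos - 5] + 3*h <= arr[h + 3] - 20 and (not (2*arr[h + 2] + 4*arr[pos - 5] > 2*arr[h + 3] - 12))))
Answer: WP = ((tab[3] != 2*w or 3*w >= 3) -> (2*store(arr, 4, 3*pos + 1)[pos] + 3*h <= store(arr, 4, 3*pos + 1)[h + 3] - 20 and (not (2*store(arr, 4, 3*pos + 1)[h + 2] + 4*store(arr, 4, 3*pos + 1)[pos] > 2*store(arr, 4, 3*pos + 1)[h + 3] - 12)))) and ((not (tab[3] != 2*w or 3*w >= 3)) -> (2*arr[pos - 5] + 3*h <= arr[h + 3] - 20 and (not (2*arr[h + 2] + 4*arr[pos - 5] > 2*arr[h + 3] - 12))))


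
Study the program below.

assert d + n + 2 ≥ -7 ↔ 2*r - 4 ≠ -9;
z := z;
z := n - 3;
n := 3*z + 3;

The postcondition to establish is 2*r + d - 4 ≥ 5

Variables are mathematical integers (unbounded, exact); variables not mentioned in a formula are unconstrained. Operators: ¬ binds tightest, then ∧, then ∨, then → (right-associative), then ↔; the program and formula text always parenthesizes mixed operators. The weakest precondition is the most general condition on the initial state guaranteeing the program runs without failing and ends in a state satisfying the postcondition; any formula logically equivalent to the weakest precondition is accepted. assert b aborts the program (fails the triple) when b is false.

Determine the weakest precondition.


Working backward. After the program, the postcondition 2*r + d - 4 ≥ 5 must hold; in canonical form it is d + 2*r ≥ 9.
Before n := 3*z + 3: d + 2*r ≥ 9
Before z := n - 3: d + 2*r ≥ 9
Before z := z: d + 2*r ≥ 9
Before assert d + n + 2 ≥ -7 ↔ 2*r - 4 ≠ -9: (d + n ≥ -9 ↔ 2*r ≠ -5) ∧ d + 2*r ≥ 9
Answer: WP = (d + n ≥ -9 ↔ 2*r ≠ -5) ∧ d + 2*r ≥ 9


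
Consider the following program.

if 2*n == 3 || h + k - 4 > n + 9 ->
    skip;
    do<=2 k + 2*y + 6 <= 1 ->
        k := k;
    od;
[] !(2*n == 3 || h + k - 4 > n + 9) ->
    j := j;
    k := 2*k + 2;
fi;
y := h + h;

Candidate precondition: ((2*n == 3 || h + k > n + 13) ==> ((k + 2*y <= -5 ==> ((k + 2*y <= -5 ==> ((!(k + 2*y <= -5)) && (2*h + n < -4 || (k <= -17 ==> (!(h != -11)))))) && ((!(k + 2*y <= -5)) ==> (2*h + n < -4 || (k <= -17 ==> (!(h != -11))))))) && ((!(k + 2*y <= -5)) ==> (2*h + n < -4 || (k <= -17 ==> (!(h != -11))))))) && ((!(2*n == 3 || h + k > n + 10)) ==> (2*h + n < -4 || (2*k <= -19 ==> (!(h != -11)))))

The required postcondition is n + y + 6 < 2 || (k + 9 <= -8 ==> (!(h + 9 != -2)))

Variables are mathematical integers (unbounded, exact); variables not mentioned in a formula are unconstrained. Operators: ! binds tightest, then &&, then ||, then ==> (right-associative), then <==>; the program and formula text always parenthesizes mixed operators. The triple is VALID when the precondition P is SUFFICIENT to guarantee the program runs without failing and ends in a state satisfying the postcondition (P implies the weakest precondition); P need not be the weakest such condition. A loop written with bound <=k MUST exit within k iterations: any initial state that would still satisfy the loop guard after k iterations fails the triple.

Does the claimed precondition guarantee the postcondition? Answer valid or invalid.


Working backward. After the program, the postcondition n + y + 6 < 2 || (k + 9 <= -8 ==> (!(h + 9 != -2))) must hold; in canonical form it is n + y < -4 || (k <= -17 ==> (!(h != -11))).
Before y := h + h: 2*h + n < -4 || (k <= -17 ==> (!(h != -11)))
Then branch requires (k + 2*y <= -5 ==> ((k + 2*y <= -5 ==> ((!(k + 2*y <= -5)) && (2*h + n < -4 || (k <= -17 ==> (!(h != -11)))))) && ((!(k + 2*y <= -5)) ==> (2*h + n < -4 || (k <= -17 ==> (!(h != -11))))))) && ((!(k + 2*y <= -5)) ==> (2*h + n < -4 || (k <= -17 ==> (!(h != -11))))); else branch requires 2*h + n < -4 || (2*k <= -19 ==> (!(h != -11))).
Before the if: ((2*n == 3 || h + k > n + 13) ==> ((k + 2*y <= -5 ==> ((k + 2*y <= -5 ==> ((!(k + 2*y <= -5)) && (2*h + n < -4 || (k <= -17 ==> (!(h != -11)))))) && ((!(k + 2*y <= -5)) ==> (2*h + n < -4 || (k <= -17 ==> (!(h != -11))))))) && ((!(k + 2*y <= -5)) ==> (2*h + n < -4 || (k <= -17 ==> (!(h != -11))))))) && ((!(2*n == 3 || h + k > n + 13)) ==> (2*h + n < -4 || (2*k <= -19 ==> (!(h != -11)))))
The weakest precondition is ((2*n == 3 || h + k > n + 13) ==> ((k + 2*y <= -5 ==> ((k + 2*y <= -5 ==> ((!(k + 2*y <= -5)) && (2*h + n < -4 || (k <= -17 ==> (!(h != -11)))))) && ((!(k + 2*y <= -5)) ==> (2*h + n < -4 || (k <= -17 ==> (!(h != -11))))))) && ((!(k + 2*y <= -5)) ==> (2*h + n < -4 || (k <= -17 ==> (!(h != -11))))))) && ((!(2*n == 3 || h + k > n + 13)) ==> (2*h + n < -4 || (2*k <= -19 ==> (!(h != -11))))).
Check whether ((2*n == 3 || h + k > n + 13) ==> ((k + 2*y <= -5 ==> ((k + 2*y <= -5 ==> ((!(k + 2*y <= -5)) && (2*h + n < -4 || (k <= -17 ==> (!(h != -11)))))) && ((!(k + 2*y <= -5)) ==> (2*h + n < -4 || (k <= -17 ==> (!(h != -11))))))) && ((!(k + 2*y <= -5)) ==> (2*h + n < -4 || (k <= -17 ==> (!(h != -11))))))) && ((!(2*n == 3 || h + k > n + 10)) ==> (2*h + n < -4 || (2*k <= -19 ==> (!(h != -11))))) implies it.
Countermodel: at the initial state h = 6, k = -11, n = -16, y = 0, the precondition holds but the weakest precondition fails.
Answer: invalid


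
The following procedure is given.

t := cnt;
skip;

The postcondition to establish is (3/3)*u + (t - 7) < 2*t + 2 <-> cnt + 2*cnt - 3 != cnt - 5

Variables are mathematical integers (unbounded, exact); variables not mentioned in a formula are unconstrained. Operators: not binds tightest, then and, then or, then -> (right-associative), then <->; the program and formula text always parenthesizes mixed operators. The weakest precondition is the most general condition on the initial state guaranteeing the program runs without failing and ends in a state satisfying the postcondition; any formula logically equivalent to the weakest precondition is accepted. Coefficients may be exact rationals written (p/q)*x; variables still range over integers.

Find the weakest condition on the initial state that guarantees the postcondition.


Working backward. After the program, the postcondition (3/3)*u + (t - 7) < 2*t + 2 <-> cnt + 2*cnt - 3 != cnt - 5 must hold; in canonical form it is u < t + 9 <-> 2*cnt != -2.
Before skip: u < t + 9 <-> 2*cnt != -2
Before t := cnt: u < cnt + 9 <-> 2*cnt != -2
Answer: WP = u < cnt + 9 <-> 2*cnt != -2


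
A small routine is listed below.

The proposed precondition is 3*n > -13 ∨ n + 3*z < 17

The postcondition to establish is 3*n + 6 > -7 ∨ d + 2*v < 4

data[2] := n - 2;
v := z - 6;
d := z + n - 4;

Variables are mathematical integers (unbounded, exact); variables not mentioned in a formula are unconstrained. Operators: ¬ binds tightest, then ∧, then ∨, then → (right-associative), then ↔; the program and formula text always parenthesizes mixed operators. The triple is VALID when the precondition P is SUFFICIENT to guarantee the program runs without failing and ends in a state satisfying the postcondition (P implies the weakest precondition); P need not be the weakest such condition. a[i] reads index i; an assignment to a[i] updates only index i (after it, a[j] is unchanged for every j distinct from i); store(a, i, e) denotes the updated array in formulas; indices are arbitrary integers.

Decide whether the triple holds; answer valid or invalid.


Working backward. After the program, the postcondition 3*n + 6 > -7 ∨ d + 2*v < 4 must hold; in canonical form it is 3*n > -13 ∨ d + 2*v < 4.
Before d := z + n - 4: 3*n > -13 ∨ n + 2*v + z < 8
Before v := z - 6: 3*n > -13 ∨ n + 3*z < 20
Before data[2] := n - 2: 3*n > -13 ∨ n + 3*z < 20
The weakest precondition is 3*n > -13 ∨ n + 3*z < 20.
Check whether 3*n > -13 ∨ n + 3*z < 17 implies it.
Every state satisfying the precondition satisfies the weakest precondition: the implication holds.
Answer: valid


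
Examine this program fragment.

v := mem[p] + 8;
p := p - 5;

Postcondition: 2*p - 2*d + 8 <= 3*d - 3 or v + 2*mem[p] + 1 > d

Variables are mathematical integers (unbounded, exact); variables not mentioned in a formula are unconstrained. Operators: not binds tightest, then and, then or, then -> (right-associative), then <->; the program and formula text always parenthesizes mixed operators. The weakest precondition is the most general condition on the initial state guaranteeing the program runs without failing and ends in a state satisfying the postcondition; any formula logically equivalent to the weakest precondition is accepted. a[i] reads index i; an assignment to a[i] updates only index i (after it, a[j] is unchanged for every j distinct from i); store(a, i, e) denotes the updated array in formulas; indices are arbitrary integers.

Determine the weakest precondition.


Working backward. After the program, the postcondition 2*p - 2*d + 8 <= 3*d - 3 or v + 2*mem[p] + 1 > d must hold; in canonical form it is 2*p <= 5*d - 11 or 2*mem[p] + v > d - 1.
Before p := p - 5: 2*p <= 5*d - 1 or 2*mem[p - 5] + v > d - 1
Before v := mem[p] + 8: 2*p <= 5*d - 1 or 2*mem[p - 5] + mem[p] > d - 9
Answer: WP = 2*p <= 5*d - 1 or 2*mem[p - 5] + mem[p] > d - 9


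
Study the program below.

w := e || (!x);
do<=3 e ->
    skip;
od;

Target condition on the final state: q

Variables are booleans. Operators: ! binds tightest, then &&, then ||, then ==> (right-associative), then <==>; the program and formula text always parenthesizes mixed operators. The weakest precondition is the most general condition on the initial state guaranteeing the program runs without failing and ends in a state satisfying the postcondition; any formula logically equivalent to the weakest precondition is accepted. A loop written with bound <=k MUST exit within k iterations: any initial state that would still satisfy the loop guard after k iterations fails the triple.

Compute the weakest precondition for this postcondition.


Working backward. After the program, q must hold.
Before the loop (bound <=3), unroll the exhaustion recursion (WP_0 = exit-now case; WP_j = one more guarded iteration, up to j = 3):
  WP_0: (!e) && q
  WP_1: (e ==> ((!e) && q)) && ((!e) ==> q)
  WP_2: (e ==> ((e ==> ((!e) && q)) && ((!e) ==> q))) && ((!e) ==> q)
  WP_3: (e ==> ((e ==> ((e ==> ((!e) && q)) && ((!e) ==> q))) && ((!e) ==> q))) && ((!e) ==> q)
So before the loop: (e ==> ((e ==> ((e ==> ((!e) && q)) && ((!e) ==> q))) && ((!e) ==> q))) && ((!e) ==> q)
Before w := e || (!x): (e ==> ((e ==> ((e ==> ((!e) && q)) && ((!e) ==> q))) && ((!e) ==> q))) && ((!e) ==> q)
Answer: WP = (e ==> ((e ==> ((e ==> ((!e) && q)) && ((!e) ==> q))) && ((!e) ==> q))) && ((!e) ==> q)


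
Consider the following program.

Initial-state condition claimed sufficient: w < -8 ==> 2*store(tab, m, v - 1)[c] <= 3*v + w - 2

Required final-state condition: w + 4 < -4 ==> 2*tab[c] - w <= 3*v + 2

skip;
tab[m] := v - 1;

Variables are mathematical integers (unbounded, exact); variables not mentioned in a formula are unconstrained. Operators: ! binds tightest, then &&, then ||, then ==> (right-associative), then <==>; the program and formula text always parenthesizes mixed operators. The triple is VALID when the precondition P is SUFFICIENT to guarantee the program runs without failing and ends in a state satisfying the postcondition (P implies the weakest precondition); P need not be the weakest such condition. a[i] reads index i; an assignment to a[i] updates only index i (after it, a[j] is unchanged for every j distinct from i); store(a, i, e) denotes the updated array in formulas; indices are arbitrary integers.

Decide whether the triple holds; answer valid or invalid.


Working backward. After the program, the postcondition w + 4 < -4 ==> 2*tab[c] - w <= 3*v + 2 must hold; in canonical form it is w < -8 ==> 2*tab[c] <= 3*v + w + 2.
Before tab[m] := v - 1: w < -8 ==> 2*store(tab, m, v - 1)[c] <= 3*v + w + 2
Before skip: w < -8 ==> 2*store(tab, m, v - 1)[c] <= 3*v + w + 2
The weakest precondition is w < -8 ==> 2*store(tab, m, v - 1)[c] <= 3*v + w + 2.
Check whether w < -8 ==> 2*store(tab, m, v - 1)[c] <= 3*v + w - 2 implies it.
Every state satisfying the precondition satisfies the weakest precondition: the implication holds.
Answer: valid
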